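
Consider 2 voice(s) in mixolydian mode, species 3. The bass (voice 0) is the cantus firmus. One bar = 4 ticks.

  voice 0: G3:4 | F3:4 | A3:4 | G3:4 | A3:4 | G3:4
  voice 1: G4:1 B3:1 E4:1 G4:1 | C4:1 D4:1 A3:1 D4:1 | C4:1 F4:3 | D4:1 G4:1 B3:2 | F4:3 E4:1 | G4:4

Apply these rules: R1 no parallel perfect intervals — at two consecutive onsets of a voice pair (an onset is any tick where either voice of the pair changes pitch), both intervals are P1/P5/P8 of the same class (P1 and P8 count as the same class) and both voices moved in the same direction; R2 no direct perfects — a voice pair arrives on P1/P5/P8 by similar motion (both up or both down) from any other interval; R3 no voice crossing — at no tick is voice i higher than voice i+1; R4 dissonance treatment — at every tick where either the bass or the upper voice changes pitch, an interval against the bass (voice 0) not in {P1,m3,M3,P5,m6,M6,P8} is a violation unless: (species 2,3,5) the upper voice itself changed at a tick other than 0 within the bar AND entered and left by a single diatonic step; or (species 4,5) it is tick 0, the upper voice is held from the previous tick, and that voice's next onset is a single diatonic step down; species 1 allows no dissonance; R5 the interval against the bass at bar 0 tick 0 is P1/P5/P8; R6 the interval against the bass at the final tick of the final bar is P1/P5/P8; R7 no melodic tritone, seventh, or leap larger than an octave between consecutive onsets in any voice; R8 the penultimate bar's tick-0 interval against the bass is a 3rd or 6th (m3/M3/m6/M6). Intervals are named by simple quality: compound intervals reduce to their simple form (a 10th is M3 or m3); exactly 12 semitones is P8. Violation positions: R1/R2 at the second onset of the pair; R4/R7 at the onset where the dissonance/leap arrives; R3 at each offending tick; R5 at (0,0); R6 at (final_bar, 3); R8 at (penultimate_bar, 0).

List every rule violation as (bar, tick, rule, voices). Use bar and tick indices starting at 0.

bar 0: v0=G3 v1=G4 downbeat P8
bar 1: v0=F3 v1=C4 downbeat P5
bar 2: v0=A3 v1=C4 downbeat m3
bar 3: v0=G3 v1=D4 downbeat P5
bar 4: v0=A3 v1=F4 downbeat m6
bar 5: v0=G3 v1=G4 downbeat P8
  -> R2 @ bar 1 tick 0 v(0, 1): G3/G4 P8 -> F3/C4 P5 similar
  -> R2 @ bar 3 tick 0 v(0, 1): A3/F4 m6 -> G3/D4 P5 similar
  -> R7 @ bar 4 tick 0 v(1,): B3->F4 leap 6st

(1, 0, R2, (0, 1))
(3, 0, R2, (0, 1))
(4, 0, R7, (1,))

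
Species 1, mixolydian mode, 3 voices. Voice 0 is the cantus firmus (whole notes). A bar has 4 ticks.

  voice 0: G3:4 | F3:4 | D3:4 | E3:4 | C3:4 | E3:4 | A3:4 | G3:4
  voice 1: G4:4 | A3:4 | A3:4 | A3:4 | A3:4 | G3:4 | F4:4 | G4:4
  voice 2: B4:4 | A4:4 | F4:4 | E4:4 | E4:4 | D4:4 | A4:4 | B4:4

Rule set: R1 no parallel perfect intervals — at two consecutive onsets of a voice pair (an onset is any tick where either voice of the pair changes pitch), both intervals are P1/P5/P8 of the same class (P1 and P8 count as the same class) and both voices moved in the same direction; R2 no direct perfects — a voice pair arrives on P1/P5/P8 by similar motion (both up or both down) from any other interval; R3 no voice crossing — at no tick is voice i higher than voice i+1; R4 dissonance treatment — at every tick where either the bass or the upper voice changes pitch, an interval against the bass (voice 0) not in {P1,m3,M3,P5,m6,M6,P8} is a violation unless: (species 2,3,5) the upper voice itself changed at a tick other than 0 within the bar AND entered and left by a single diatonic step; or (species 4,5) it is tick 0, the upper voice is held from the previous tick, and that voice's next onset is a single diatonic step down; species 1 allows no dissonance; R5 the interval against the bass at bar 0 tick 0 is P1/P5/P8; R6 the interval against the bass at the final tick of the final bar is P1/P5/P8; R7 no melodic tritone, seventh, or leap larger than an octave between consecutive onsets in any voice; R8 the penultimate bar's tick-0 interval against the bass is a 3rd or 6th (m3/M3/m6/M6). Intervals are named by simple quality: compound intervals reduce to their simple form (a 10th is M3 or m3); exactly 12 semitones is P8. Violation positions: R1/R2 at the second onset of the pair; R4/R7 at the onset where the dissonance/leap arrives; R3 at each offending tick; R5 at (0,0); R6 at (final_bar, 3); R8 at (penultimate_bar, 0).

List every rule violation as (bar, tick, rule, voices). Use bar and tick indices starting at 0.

(0, 0, R5, (0, 2))
(1, 0, R2, (1, 2))
(1, 0, R7, (1,))
(3, 0, R4, (0, 1))
(5, 0, R1, (1, 2))
(5, 0, R4, (0, 2))
(6, 0, R2, (0, 2))
(6, 0, R7, (1,))
(6, 0, R8, (0, 2))
(7, 3, R6, (0, 2))

bar 0: v0=G3 v1=G4 v2=B4 downbeat M3
bar 1: v0=F3 v1=A3 v2=A4 downbeat M3
bar 2: v0=D3 v1=A3 v2=F4 downbeat m3
bar 3: v0=E3 v1=A3 v2=E4 downbeat P8
bar 4: v0=C3 v1=A3 v2=E4 downbeat M3
bar 5: v0=E3 v1=G3 v2=D4 downbeat m7
bar 6: v0=A3 v1=F4 v2=A4 downbeat P8
bar 7: v0=G3 v1=G4 v2=B4 downbeat M3
  -> R5 @ bar 0 tick 0 v(0, 2): opens on M3
  -> R2 @ bar 1 tick 0 v(1, 2): G4/B4 M3 -> A3/A4 P8 similar
  -> R7 @ bar 1 tick 0 v(1,): G4->A3 leap 10st
  -> R4 @ bar 3 tick 0 v(0, 1): E3/A3 P4 untreated
  -> R1 @ bar 5 tick 0 v(1, 2): A3/E4 P5 -> G3/D4 P5 similar
  -> R4 @ bar 5 tick 0 v(0, 2): E3/D4 m7 untreated
  -> R2 @ bar 6 tick 0 v(0, 2): E3/D4 m7 -> A3/A4 P8 similar
  -> R7 @ bar 6 tick 0 v(1,): G3->F4 leap 10st
  -> R8 @ bar 6 tick 0 v(0, 2): penult P8 not 3rd/6th
  -> R6 @ bar 7 tick 3 v(0, 2): closes on M3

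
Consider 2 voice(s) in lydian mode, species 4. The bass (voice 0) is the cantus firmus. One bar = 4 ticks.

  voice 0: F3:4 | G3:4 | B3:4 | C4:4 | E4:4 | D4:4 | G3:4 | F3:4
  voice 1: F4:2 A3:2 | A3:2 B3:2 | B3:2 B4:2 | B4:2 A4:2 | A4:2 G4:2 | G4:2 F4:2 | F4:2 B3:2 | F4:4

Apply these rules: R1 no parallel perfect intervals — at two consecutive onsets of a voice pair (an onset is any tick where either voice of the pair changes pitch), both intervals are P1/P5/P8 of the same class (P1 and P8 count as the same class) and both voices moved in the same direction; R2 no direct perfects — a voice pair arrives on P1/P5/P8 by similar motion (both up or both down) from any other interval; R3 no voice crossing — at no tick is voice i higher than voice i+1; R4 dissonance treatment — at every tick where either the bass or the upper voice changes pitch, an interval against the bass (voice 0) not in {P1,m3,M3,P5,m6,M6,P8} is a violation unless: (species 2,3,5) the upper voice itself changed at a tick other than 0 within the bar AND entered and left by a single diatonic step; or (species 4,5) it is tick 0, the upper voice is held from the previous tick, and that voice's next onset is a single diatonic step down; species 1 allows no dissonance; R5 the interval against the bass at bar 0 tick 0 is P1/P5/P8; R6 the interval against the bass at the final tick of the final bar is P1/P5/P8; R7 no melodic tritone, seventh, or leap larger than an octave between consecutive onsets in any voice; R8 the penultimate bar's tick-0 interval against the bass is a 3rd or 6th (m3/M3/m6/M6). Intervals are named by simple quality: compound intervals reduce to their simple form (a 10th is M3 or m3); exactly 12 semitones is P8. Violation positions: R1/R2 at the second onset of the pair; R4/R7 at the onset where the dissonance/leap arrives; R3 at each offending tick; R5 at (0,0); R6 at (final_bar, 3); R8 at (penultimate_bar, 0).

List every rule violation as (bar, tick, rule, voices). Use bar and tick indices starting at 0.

(1, 0, R4, (0, 1))
(6, 0, R4, (0, 1))
(6, 0, R8, (0, 1))
(6, 2, R7, (1,))
(7, 0, R7, (1,))

bar 0: v0=F3 v1=F4 downbeat P8
bar 1: v0=G3 v1=A3 downbeat M2
bar 2: v0=B3 v1=B3 downbeat P1
bar 3: v0=C4 v1=B4 downbeat M7
bar 4: v0=E4 v1=A4 downbeat P4
bar 5: v0=D4 v1=G4 downbeat P4
bar 6: v0=G3 v1=F4 downbeat m7
bar 7: v0=F3 v1=F4 downbeat P8
  -> R4 @ bar 1 tick 0 v(0, 1): G3/A3 M2 untreated
  -> R4 @ bar 6 tick 0 v(0, 1): G3/F4 m7 untreated
  -> R8 @ bar 6 tick 0 v(0, 1): penult m7 not 3rd/6th
  -> R7 @ bar 6 tick 2 v(1,): F4->B3 leap 6st
  -> R7 @ bar 7 tick 0 v(1,): B3->F4 leap 6st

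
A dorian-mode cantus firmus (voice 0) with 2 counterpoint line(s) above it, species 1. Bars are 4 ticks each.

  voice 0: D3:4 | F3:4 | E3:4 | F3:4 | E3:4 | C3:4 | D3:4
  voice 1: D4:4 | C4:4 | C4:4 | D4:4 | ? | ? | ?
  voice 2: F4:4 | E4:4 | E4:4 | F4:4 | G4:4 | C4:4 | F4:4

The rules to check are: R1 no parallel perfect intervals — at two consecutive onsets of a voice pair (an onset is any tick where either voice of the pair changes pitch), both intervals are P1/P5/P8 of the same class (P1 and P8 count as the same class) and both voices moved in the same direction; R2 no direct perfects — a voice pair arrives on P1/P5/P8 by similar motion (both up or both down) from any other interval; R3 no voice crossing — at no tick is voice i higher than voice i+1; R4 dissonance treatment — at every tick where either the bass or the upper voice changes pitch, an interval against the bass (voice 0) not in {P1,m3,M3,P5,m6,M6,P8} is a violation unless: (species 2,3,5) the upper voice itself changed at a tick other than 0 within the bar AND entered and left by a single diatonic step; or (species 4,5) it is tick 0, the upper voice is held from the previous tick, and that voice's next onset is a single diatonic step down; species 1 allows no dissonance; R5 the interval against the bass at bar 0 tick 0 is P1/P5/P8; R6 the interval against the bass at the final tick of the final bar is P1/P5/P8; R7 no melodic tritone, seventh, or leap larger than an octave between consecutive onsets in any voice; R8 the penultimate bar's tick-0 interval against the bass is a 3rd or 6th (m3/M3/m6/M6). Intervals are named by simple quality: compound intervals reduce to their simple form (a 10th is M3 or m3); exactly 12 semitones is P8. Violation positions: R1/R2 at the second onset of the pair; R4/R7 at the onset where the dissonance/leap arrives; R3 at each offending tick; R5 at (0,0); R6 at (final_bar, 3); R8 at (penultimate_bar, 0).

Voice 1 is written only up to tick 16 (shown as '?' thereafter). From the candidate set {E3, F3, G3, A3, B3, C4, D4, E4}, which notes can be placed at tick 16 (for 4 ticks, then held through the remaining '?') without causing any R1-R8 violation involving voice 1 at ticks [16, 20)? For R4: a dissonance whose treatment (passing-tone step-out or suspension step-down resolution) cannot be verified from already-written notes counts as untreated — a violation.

E3: violates R2,R7
F3: violates R4
G3: legal
A3: violates R4
B3: violates R2
C4: legal
D4: violates R4
E4: legal

{C4, E4, G3}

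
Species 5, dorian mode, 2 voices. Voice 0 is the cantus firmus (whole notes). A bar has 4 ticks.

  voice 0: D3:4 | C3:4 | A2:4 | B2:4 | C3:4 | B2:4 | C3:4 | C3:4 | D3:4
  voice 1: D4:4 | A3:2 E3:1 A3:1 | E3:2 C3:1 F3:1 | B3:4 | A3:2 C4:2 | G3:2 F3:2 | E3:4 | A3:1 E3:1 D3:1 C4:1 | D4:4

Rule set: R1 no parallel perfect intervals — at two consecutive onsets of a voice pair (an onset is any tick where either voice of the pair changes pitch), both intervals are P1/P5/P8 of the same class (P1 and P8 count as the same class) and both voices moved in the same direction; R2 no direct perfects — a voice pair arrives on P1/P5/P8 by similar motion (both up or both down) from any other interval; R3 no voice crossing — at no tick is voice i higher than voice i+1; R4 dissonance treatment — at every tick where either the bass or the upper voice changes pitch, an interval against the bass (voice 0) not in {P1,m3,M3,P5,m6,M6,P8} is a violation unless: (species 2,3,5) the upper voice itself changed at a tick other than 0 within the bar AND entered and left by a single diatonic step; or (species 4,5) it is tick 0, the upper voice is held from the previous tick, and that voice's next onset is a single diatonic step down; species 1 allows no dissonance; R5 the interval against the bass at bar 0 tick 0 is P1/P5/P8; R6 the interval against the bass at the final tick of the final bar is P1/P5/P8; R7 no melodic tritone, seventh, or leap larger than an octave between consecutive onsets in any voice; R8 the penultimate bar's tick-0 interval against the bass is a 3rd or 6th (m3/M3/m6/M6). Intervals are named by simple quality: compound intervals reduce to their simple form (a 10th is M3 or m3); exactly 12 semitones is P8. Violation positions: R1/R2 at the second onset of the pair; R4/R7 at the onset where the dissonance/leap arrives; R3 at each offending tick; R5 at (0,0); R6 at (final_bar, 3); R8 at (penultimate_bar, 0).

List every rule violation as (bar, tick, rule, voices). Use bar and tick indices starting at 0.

bar 0: v0=D3 v1=D4 downbeat P8
bar 1: v0=C3 v1=A3 downbeat M6
bar 2: v0=A2 v1=E3 downbeat P5
bar 3: v0=B2 v1=B3 downbeat P8
bar 4: v0=C3 v1=A3 downbeat M6
bar 5: v0=B2 v1=G3 downbeat m6
bar 6: v0=C3 v1=E3 downbeat M3
bar 7: v0=C3 v1=A3 downbeat M6
bar 8: v0=D3 v1=D4 downbeat P8
  -> R2 @ bar 2 tick 0 v(0, 1): C3/A3 M6 -> A2/E3 P5 similar
  -> R2 @ bar 3 tick 0 v(0, 1): A2/F3 m6 -> B2/B3 P8 similar
  -> R7 @ bar 3 tick 0 v(1,): F3->B3 leap 6st
  -> R4 @ bar 7 tick 2 v(0, 1): C3/D3 M2 untreated
  -> R7 @ bar 7 tick 3 v(1,): D3->C4 leap 10st
  -> R1 @ bar 8 tick 0 v(0, 1): C3/C4 P8 -> D3/D4 P8 similar

(2, 0, R2, (0, 1))
(3, 0, R2, (0, 1))
(3, 0, R7, (1,))
(7, 2, R4, (0, 1))
(7, 3, R7, (1,))
(8, 0, R1, (0, 1))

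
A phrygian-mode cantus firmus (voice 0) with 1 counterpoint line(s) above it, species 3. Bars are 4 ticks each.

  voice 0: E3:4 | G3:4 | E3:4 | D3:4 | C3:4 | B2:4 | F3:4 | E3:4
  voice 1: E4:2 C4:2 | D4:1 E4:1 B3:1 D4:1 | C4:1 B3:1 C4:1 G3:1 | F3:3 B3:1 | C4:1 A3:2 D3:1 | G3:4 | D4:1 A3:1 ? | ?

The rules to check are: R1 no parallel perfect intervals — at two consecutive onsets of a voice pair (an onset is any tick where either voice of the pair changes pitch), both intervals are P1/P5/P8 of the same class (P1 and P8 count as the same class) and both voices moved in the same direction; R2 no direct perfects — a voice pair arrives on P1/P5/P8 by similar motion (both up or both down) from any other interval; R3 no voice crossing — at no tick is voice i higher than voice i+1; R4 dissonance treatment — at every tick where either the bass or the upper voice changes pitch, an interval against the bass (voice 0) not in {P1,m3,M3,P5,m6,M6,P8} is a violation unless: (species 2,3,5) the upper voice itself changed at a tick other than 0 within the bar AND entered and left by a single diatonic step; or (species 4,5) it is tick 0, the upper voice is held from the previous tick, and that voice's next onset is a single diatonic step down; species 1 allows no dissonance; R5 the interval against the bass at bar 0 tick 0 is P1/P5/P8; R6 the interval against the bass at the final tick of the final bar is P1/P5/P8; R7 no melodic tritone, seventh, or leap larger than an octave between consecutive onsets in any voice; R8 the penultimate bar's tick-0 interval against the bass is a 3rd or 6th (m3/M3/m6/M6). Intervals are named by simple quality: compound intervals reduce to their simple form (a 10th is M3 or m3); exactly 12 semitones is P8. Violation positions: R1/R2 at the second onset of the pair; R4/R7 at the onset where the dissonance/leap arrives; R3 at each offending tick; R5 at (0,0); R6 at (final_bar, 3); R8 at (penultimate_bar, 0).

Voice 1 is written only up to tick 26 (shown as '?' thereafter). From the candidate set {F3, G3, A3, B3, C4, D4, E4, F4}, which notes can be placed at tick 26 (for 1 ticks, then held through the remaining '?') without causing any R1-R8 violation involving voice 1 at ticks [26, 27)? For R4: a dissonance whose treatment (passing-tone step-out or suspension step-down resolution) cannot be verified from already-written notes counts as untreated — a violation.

{A3, C4, D4, F3, F4}

F3: legal
G3: violates R4
A3: legal
B3: violates R4
C4: legal
D4: legal
E4: violates R4
F4: legal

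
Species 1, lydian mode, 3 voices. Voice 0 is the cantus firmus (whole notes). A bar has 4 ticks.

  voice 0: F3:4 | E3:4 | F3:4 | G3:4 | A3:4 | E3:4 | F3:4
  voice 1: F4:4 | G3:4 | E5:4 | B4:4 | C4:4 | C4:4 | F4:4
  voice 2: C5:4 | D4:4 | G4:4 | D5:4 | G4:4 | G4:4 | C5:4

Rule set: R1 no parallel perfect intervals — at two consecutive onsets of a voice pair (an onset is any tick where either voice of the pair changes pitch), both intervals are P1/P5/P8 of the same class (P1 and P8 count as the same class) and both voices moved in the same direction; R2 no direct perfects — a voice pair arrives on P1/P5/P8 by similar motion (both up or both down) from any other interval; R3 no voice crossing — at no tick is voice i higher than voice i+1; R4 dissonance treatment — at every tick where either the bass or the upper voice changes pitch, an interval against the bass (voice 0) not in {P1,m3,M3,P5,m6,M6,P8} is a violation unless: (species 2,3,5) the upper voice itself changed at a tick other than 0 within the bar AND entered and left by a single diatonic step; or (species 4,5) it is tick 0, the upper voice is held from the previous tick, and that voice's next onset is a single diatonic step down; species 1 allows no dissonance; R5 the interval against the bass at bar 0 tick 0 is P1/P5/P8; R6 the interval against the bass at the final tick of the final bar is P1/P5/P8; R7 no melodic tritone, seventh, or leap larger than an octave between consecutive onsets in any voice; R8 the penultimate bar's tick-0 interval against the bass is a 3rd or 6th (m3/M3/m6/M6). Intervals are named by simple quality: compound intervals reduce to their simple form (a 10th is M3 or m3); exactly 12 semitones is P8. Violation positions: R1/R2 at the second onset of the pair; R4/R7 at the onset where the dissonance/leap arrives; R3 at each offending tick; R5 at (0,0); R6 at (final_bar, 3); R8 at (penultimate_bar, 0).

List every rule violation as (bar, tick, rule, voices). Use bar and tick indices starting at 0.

bar 0: v0=F3 v1=F4 v2=C5 downbeat P5
bar 1: v0=E3 v1=G3 v2=D4 downbeat m7
bar 2: v0=F3 v1=E5 v2=G4 downbeat M2
bar 3: v0=G3 v1=B4 v2=D5 downbeat P5
bar 4: v0=A3 v1=C4 v2=G4 downbeat m7
bar 5: v0=E3 v1=C4 v2=G4 downbeat m3
bar 6: v0=F3 v1=F4 v2=C5 downbeat P5
  -> R1 @ bar 1 tick 0 v(1, 2): F4/C5 P5 -> G3/D4 P5 similar
  -> R4 @ bar 1 tick 0 v(0, 2): E3/D4 m7 untreated
  -> R7 @ bar 1 tick 0 v(1,): F4->G3 leap 10st
  -> R7 @ bar 1 tick 0 v(2,): C5->D4 leap 10st
  -> R3 @ bar 2 tick 0 v(1, 2): E5 above G4
  -> R4 @ bar 2 tick 0 v(0, 1): F3/E5 M7 untreated
  -> R4 @ bar 2 tick 0 v(0, 2): F3/G4 M2 untreated
  -> R7 @ bar 2 tick 0 v(1,): G3->E5 leap 21st
  -> R3 @ bar 2 tick 1 v(1, 2): E5 above G4
  -> R3 @ bar 2 tick 2 v(1, 2): E5 above G4
  -> R3 @ bar 2 tick 3 v(1, 2): E5 above G4
  -> R2 @ bar 3 tick 0 v(0, 2): F3/G4 M2 -> G3/D5 P5 similar
  -> R2 @ bar 4 tick 0 v(1, 2): B4/D5 m3 -> C4/G4 P5 similar
  -> R4 @ bar 4 tick 0 v(0, 2): A3/G4 m7 untreated
  -> R7 @ bar 4 tick 0 v(1,): B4->C4 leap 11st
  -> R1 @ bar 6 tick 0 v(1, 2): C4/G4 P5 -> F4/C5 P5 similar
  -> R2 @ bar 6 tick 0 v(0, 1): E3/C4 m6 -> F3/F4 P8 similar
  -> R2 @ bar 6 tick 0 v(0, 2): E3/G4 m3 -> F3/C5 P5 similar

(1, 0, R1, (1, 2))
(1, 0, R4, (0, 2))
(1, 0, R7, (1,))
(1, 0, R7, (2,))
(2, 0, R3, (1, 2))
(2, 0, R4, (0, 1))
(2, 0, R4, (0, 2))
(2, 0, R7, (1,))
(2, 1, R3, (1, 2))
(2, 2, R3, (1, 2))
(2, 3, R3, (1, 2))
(3, 0, R2, (0, 2))
(4, 0, R2, (1, 2))
(4, 0, R4, (0, 2))
(4, 0, R7, (1,))
(6, 0, R1, (1, 2))
(6, 0, R2, (0, 1))
(6, 0, R2, (0, 2))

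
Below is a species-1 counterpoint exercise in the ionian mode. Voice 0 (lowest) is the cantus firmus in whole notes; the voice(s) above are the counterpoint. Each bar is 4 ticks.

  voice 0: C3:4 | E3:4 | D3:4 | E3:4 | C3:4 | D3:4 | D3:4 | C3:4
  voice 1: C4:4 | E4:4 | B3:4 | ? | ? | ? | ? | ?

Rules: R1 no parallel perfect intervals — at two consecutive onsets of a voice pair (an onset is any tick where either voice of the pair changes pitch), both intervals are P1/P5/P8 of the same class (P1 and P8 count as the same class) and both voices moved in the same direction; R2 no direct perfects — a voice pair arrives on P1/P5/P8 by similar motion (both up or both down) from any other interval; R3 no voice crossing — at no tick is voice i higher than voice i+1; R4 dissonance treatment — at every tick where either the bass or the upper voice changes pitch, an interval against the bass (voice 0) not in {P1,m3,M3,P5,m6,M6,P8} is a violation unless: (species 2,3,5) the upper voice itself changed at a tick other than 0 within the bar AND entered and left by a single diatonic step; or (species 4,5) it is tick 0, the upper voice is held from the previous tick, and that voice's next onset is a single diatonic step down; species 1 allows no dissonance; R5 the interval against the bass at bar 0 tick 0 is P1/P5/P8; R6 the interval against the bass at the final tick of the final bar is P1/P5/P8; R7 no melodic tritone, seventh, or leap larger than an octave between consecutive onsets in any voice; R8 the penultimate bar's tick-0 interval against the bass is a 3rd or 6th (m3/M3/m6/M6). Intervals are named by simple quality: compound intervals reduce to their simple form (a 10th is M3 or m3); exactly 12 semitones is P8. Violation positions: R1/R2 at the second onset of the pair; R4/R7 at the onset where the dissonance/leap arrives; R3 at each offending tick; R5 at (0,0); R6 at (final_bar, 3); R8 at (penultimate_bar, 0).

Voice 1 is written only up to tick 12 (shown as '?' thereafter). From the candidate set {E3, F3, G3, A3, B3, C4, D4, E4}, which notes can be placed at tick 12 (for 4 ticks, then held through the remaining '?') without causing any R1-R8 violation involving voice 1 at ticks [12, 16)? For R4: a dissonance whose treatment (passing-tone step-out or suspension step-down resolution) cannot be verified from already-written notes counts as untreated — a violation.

{B3, C4, E3, G3}

E3: legal
F3: violates R4,R7
G3: legal
A3: violates R4
B3: legal
C4: legal
D4: violates R4
E4: violates R2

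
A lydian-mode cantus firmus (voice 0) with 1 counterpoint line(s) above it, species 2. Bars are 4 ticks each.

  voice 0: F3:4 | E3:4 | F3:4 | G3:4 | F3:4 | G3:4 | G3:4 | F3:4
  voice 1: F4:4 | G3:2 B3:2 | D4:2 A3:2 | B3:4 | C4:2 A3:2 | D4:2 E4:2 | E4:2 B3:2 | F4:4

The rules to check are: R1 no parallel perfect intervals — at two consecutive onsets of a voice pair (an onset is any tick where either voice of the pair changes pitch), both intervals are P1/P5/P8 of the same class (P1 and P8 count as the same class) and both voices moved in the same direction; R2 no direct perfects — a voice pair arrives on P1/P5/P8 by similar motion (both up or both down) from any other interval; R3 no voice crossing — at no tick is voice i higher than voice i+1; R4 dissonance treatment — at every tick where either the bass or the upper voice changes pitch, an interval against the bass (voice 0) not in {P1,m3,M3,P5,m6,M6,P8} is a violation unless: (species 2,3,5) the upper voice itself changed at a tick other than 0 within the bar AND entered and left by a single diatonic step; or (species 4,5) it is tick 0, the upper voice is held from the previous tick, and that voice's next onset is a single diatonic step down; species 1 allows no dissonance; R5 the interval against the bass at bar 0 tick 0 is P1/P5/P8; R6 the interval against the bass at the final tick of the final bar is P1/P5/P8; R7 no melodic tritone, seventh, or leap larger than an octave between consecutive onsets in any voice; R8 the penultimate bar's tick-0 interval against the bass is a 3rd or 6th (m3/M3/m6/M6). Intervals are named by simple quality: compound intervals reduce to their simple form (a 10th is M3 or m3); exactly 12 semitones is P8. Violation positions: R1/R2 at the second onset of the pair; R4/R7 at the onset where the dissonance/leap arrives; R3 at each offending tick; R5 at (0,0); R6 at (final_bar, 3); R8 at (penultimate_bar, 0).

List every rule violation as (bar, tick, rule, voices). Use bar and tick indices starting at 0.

bar 0: v0=F3 v1=F4 downbeat P8
bar 1: v0=E3 v1=G3 downbeat m3
bar 2: v0=F3 v1=D4 downbeat M6
bar 3: v0=G3 v1=B3 downbeat M3
bar 4: v0=F3 v1=C4 downbeat P5
bar 5: v0=G3 v1=D4 downbeat P5
bar 6: v0=G3 v1=E4 downbeat M6
bar 7: v0=F3 v1=F4 downbeat P8
  -> R7 @ bar 1 tick 0 v(1,): F4->G3 leap 10st
  -> R2 @ bar 5 tick 0 v(0, 1): F3/A3 M3 -> G3/D4 P5 similar
  -> R7 @ bar 7 tick 0 v(1,): B3->F4 leap 6st

(1, 0, R7, (1,))
(5, 0, R2, (0, 1))
(7, 0, R7, (1,))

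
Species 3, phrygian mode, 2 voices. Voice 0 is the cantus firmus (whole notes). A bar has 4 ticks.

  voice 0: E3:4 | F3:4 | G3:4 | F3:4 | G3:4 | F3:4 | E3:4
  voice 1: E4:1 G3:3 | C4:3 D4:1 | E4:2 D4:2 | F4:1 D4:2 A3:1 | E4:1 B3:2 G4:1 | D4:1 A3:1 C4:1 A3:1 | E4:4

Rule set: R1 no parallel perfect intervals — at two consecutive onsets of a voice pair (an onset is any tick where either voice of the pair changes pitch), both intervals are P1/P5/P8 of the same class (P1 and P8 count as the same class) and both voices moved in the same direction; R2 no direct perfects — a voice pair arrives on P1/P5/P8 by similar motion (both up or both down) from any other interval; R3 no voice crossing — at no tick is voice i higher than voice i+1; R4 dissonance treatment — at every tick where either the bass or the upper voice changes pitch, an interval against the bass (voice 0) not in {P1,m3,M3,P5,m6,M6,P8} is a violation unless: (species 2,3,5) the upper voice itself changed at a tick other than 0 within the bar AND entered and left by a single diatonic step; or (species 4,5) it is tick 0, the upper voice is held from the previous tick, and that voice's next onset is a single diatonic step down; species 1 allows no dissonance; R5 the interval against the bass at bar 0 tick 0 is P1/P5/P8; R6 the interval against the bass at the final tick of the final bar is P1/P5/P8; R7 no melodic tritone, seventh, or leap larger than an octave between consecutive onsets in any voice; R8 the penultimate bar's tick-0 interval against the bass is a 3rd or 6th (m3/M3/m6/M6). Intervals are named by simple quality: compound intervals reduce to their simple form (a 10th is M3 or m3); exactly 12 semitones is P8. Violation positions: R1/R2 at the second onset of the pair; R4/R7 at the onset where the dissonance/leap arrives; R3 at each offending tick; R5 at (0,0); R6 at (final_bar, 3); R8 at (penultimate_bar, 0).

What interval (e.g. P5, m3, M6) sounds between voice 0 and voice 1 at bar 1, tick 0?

P5

voice 0=F3 voice 1=C4 -> P5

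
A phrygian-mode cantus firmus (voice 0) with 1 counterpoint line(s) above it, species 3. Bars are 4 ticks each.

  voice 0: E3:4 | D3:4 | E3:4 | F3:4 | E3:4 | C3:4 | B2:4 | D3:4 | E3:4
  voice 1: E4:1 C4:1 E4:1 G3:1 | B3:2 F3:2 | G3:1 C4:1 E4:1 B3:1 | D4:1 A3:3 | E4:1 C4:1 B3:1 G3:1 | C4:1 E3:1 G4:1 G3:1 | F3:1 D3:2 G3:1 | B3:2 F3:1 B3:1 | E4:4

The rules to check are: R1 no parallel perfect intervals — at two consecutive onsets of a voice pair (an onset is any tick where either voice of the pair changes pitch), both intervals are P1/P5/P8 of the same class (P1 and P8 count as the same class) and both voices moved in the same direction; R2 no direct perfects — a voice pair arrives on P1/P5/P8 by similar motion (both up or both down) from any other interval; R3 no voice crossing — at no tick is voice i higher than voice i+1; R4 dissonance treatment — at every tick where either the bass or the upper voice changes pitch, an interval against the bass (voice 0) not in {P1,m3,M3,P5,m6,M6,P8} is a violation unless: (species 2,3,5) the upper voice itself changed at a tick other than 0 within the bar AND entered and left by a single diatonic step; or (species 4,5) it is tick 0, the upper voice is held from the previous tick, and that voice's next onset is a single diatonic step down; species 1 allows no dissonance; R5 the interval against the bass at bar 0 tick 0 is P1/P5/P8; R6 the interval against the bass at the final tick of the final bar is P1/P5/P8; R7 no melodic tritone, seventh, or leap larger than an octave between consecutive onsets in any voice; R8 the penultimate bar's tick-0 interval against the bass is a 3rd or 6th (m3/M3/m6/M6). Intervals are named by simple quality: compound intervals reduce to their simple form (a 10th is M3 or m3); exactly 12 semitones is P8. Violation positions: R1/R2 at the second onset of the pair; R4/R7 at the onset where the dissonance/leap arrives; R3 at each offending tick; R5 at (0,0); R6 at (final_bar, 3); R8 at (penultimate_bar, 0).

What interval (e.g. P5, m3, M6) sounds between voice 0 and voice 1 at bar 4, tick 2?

voice 0=E3 voice 1=B3 -> P5

P5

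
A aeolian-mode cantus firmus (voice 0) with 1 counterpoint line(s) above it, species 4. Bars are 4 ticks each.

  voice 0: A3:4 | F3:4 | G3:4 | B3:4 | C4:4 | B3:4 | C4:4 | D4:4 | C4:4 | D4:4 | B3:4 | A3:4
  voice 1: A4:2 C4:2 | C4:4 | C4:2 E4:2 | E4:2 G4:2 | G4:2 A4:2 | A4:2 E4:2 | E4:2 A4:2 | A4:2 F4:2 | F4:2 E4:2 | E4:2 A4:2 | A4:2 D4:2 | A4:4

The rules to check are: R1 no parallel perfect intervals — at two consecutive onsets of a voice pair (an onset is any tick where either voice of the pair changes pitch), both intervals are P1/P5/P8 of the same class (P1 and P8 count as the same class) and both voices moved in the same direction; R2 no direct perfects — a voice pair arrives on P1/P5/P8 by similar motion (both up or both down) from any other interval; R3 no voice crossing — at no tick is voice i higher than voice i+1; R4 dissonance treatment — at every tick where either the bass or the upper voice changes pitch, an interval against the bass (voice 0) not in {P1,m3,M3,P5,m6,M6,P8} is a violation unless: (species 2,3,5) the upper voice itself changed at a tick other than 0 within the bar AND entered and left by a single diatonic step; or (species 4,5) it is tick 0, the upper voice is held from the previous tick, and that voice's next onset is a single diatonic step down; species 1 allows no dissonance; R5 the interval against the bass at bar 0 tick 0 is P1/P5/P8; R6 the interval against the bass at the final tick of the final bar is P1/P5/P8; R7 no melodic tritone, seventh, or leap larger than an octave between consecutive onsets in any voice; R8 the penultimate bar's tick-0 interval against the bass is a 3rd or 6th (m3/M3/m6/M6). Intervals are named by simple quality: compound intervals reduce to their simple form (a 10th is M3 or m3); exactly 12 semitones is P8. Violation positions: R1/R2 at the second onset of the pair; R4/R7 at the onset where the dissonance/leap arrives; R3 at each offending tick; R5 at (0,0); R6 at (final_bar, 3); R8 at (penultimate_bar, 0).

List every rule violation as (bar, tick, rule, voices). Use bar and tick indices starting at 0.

(2, 0, R4, (0, 1))
(3, 0, R4, (0, 1))
(5, 0, R4, (0, 1))
(5, 2, R4, (0, 1))
(9, 0, R4, (0, 1))
(10, 0, R4, (0, 1))
(10, 0, R8, (0, 1))

bar 0: v0=A3 v1=A4 downbeat P8
bar 1: v0=F3 v1=C4 downbeat P5
bar 2: v0=G3 v1=C4 downbeat P4
bar 3: v0=B3 v1=E4 downbeat P4
bar 4: v0=C4 v1=G4 downbeat P5
bar 5: v0=B3 v1=A4 downbeat m7
bar 6: v0=C4 v1=E4 downbeat M3
bar 7: v0=D4 v1=A4 downbeat P5
bar 8: v0=C4 v1=F4 downbeat P4
bar 9: v0=D4 v1=E4 downbeat M2
bar 10: v0=B3 v1=A4 downbeat m7
bar 11: v0=A3 v1=A4 downbeat P8
  -> R4 @ bar 2 tick 0 v(0, 1): G3/C4 P4 untreated
  -> R4 @ bar 3 tick 0 v(0, 1): B3/E4 P4 untreated
  -> R4 @ bar 5 tick 0 v(0, 1): B3/A4 m7 untreated
  -> R4 @ bar 5 tick 2 v(0, 1): B3/E4 P4 untreated
  -> R4 @ bar 9 tick 0 v(0, 1): D4/E4 M2 untreated
  -> R4 @ bar 10 tick 0 v(0, 1): B3/A4 m7 untreated
  -> R8 @ bar 10 tick 0 v(0, 1): penult m7 not 3rd/6th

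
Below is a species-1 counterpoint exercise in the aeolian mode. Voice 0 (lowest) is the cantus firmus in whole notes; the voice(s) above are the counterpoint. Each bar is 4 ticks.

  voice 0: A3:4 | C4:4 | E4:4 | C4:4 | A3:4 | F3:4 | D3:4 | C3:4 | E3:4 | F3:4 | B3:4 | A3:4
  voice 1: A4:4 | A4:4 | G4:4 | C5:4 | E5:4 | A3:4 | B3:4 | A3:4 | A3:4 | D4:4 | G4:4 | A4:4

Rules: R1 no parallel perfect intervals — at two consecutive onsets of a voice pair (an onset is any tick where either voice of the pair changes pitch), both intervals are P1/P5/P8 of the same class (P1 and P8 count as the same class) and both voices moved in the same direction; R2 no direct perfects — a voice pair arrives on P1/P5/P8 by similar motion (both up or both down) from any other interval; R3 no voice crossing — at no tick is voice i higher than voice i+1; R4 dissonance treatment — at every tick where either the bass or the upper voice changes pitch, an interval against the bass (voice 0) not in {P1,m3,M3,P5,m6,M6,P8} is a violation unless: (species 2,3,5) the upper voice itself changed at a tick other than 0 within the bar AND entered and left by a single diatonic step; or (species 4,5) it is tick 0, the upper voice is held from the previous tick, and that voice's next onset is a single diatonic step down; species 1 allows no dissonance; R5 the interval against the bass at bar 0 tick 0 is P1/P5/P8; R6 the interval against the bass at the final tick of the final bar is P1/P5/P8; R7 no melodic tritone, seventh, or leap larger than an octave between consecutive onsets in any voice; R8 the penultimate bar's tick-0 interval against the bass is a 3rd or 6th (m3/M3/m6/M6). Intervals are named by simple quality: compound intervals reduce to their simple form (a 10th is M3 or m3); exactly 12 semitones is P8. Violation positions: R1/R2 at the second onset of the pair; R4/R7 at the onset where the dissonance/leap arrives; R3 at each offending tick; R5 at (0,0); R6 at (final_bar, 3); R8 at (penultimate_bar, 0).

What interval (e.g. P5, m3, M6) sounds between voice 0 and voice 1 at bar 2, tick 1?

voice 0=E4 voice 1=G4 -> m3

m3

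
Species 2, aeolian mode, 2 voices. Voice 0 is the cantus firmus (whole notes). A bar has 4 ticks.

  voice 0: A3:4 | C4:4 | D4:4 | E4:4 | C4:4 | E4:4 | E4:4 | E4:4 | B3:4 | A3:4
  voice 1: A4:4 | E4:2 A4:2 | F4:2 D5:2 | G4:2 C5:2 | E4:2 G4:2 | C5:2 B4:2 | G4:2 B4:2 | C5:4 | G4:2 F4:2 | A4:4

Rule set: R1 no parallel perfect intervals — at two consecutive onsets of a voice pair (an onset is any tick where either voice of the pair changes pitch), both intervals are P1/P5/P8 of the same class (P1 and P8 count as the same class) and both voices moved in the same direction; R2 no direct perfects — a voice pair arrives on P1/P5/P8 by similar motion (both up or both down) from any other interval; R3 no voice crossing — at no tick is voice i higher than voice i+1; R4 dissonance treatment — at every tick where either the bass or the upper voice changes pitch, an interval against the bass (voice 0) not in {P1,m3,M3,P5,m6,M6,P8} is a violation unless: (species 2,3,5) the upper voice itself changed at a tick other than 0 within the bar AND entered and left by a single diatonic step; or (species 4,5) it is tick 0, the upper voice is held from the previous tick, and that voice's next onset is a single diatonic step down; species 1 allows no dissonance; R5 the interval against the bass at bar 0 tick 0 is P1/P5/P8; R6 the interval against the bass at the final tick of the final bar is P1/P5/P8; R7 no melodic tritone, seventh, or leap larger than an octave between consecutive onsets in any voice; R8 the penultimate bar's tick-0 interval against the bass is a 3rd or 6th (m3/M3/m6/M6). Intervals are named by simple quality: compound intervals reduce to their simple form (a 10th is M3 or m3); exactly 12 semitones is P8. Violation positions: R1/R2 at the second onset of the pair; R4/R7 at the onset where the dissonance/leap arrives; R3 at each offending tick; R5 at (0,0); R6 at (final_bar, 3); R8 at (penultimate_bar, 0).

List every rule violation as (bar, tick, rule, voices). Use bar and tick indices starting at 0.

(8, 2, R4, (0, 1))

bar 0: v0=A3 v1=A4 downbeat P8
bar 1: v0=C4 v1=E4 downbeat M3
bar 2: v0=D4 v1=F4 downbeat m3
bar 3: v0=E4 v1=G4 downbeat m3
bar 4: v0=C4 v1=E4 downbeat M3
bar 5: v0=E4 v1=C5 downbeat m6
bar 6: v0=E4 v1=G4 downbeat m3
bar 7: v0=E4 v1=C5 downbeat m6
bar 8: v0=B3 v1=G4 downbeat m6
bar 9: v0=A3 v1=A4 downbeat P8
  -> R4 @ bar 8 tick 2 v(0, 1): B3/F4 TT untreated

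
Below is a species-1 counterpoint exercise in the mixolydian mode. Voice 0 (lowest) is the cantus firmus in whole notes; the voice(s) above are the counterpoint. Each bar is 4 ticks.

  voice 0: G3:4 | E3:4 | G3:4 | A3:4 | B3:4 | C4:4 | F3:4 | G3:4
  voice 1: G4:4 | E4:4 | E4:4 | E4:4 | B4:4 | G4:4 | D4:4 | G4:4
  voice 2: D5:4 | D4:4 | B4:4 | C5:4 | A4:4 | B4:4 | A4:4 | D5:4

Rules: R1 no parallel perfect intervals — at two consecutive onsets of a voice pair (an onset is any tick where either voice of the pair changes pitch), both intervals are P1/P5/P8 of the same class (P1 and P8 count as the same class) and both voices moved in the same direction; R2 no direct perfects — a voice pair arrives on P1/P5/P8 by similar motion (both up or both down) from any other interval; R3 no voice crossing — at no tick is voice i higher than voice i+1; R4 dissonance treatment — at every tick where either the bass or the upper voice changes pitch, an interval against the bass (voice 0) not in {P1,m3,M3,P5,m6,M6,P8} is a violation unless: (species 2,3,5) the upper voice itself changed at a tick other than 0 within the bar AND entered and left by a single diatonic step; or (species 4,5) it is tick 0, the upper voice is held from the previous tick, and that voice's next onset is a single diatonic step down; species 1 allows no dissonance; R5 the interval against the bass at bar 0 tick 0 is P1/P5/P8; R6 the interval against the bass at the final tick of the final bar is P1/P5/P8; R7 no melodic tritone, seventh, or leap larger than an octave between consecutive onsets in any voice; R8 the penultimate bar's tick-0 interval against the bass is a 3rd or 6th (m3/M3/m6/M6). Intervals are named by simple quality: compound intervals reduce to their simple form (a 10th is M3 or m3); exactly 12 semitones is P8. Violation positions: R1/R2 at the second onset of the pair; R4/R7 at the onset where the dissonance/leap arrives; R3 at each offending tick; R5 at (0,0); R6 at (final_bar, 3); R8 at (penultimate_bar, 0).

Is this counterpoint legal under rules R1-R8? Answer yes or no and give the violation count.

No (17 violations)

bar 0: v0=G3 v1=G4 v2=D5 (P5)
bar 1: v0=E3 v1=E4 v2=D4 (m7)
bar 2: v0=G3 v1=E4 v2=B4 (M3)
bar 3: v0=A3 v1=E4 v2=C5 (m3)
bar 4: v0=B3 v1=B4 v2=A4 (m7)
bar 5: v0=C4 v1=G4 v2=B4 (M7)
bar 6: v0=F3 v1=D4 v2=A4 (M3)
bar 7: v0=G3 v1=G4 v2=D5 (P5)
  R1 @ bar1.0: G3/G4 P8 -> E3/E4 P8 similar
  R3 @ bar1.0: E4 above D4
  R4 @ bar1.0: E3/D4 m7 untreated
  R3 @ bar1.1: E4 above D4
  R3 @ bar1.2: E4 above D4
  R3 @ bar1.3: E4 above D4
  R2 @ bar4.0: A3/E4 P5 -> B3/B4 P8 similar
  R3 @ bar4.0: B4 above A4
  R4 @ bar4.0: B3/A4 m7 untreated
  R3 @ bar4.1: B4 above A4
  R3 @ bar4.2: B4 above A4
  R3 @ bar4.3: B4 above A4
  R4 @ bar5.0: C4/B4 M7 untreated
  R2 @ bar6.0: G4/B4 M3 -> D4/A4 P5 similar
  R1 @ bar7.0: D4/A4 P5 -> G4/D5 P5 similar
  R2 @ bar7.0: F3/D4 M6 -> G3/G4 P8 similar
  R2 @ bar7.0: F3/A4 M3 -> G3/D5 P5 similar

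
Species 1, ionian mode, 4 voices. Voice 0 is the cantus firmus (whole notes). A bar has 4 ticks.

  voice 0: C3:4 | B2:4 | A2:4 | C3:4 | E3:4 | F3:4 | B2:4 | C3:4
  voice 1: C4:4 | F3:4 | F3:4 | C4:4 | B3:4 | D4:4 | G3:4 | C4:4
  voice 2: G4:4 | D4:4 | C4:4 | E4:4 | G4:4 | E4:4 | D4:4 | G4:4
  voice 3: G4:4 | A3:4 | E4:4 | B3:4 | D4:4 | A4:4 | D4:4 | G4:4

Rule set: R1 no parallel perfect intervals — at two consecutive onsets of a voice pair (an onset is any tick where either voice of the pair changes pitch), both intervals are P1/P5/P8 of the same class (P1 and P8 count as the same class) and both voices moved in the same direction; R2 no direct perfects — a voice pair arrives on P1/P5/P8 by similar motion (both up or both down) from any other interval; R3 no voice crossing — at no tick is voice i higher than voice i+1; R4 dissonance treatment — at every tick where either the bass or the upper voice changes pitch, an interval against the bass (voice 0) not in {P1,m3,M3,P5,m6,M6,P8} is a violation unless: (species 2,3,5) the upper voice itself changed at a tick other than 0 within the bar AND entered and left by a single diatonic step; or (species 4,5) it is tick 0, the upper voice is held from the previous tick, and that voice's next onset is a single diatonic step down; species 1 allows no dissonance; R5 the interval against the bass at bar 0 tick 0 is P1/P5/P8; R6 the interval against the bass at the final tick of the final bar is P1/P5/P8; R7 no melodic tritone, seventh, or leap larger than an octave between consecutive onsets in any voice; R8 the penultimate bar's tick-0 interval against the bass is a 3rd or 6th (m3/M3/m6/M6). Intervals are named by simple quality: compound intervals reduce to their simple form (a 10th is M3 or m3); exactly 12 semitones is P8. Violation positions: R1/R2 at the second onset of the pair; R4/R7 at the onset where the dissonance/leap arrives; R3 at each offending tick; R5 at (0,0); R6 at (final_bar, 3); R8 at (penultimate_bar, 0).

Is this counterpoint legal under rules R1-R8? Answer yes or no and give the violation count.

bar 0: v0=C3 v1=C4 v2=G4 v3=G4 (P5)
bar 1: v0=B2 v1=F3 v2=D4 v3=A3 (m7)
bar 2: v0=A2 v1=F3 v2=C4 v3=E4 (P5)
bar 3: v0=C3 v1=C4 v2=E4 v3=B3 (M7)
bar 4: v0=E3 v1=B3 v2=G4 v3=D4 (m7)
bar 5: v0=F3 v1=D4 v2=E4 v3=A4 (M3)
bar 6: v0=B2 v1=G3 v2=D4 v3=D4 (m3)
bar 7: v0=C3 v1=C4 v2=G4 v3=G4 (P5)
  R3 @ bar1.0: D4 above A3
  R4 @ bar1.0: B2/F3 TT untreated
  R4 @ bar1.0: B2/A3 m7 untreated
  R7 @ bar1.0: G4->A3 leap 10st
  R3 @ bar1.1: D4 above A3
  R3 @ bar1.2: D4 above A3
  R3 @ bar1.3: D4 above A3
  R2 @ bar3.0: A2/F3 m6 -> C3/C4 P8 similar
  R3 @ bar3.0: E4 above B3
  R4 @ bar3.0: C3/B3 M7 untreated
  R3 @ bar3.1: E4 above B3
  R3 @ bar3.2: E4 above B3
  R3 @ bar3.3: E4 above B3
  R3 @ bar4.0: G4 above D4
  R4 @ bar4.0: E3/D4 m7 untreated
  R3 @ bar4.1: G4 above D4
  R3 @ bar4.2: G4 above D4
  R3 @ bar4.3: G4 above D4
  R2 @ bar5.0: B3/D4 m3 -> D4/A4 P5 similar
  R4 @ bar5.0: F3/E4 M7 untreated
  R1 @ bar6.0: D4/A4 P5 -> G3/D4 P5 similar
  R2 @ bar6.0: D4/E4 M2 -> G3/D4 P5 similar
  R2 @ bar6.0: E4/A4 P4 -> D4/D4 P1 similar
  R7 @ bar6.0: F3->B2 leap 6st
  R1 @ bar7.0: G3/D4 P5 -> C4/G4 P5 similar
  R1 @ bar7.0: G3/D4 P5 -> C4/G4 P5 similar
  R1 @ bar7.0: D4/D4 P1 -> G4/G4 P1 similar
  R2 @ bar7.0: B2/G3 m6 -> C3/C4 P8 similar
  R2 @ bar7.0: B2/D4 m3 -> C3/G4 P5 similar
  R2 @ bar7.0: B2/D4 m3 -> C3/G4 P5 similar

No (30 violations)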